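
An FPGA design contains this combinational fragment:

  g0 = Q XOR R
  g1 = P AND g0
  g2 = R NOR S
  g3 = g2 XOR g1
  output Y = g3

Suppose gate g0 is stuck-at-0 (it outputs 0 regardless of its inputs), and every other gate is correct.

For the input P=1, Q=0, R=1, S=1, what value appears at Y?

0

Propagate with g0 forced: g0=0 [stuck-at-0], g1=0, g2=0, g3=0.
So Y = 0. (Without the fault it would be 1.)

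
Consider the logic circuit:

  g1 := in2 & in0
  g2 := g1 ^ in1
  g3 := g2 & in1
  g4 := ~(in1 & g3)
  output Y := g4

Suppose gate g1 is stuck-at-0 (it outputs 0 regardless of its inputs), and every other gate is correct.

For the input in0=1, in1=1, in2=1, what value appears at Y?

Propagate with g1 forced: g1=0 [stuck-at-0], g2=1, g3=1, g4=0.
So Y = 0. (Without the fault it would be 1.)

0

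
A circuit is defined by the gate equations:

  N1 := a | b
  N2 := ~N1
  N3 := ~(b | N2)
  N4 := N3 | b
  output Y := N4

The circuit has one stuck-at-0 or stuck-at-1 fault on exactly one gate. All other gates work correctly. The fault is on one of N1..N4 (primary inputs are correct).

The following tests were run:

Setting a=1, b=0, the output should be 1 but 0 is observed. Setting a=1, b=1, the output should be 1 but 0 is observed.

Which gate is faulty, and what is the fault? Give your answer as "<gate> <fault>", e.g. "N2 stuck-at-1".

Fault-free values for test 1 (a=1, b=0): N1=1, N2=0, N3=1, N4=1, giving Y=1. Observed 0.
Test 1: faults giving observed 0 are {N1 stuck-at-0, N2 stuck-at-1, N3 stuck-at-0, N4 stuck-at-0}.
Test 2 (a=1, b=1): fault-free N1=1, N2=0, N3=0, N4=1 → 1; observed 0. Eliminates N1 stuck-at-0, N2 stuck-at-1, N3 stuck-at-0.
Only N4 stuck-at-0 is consistent with every test.

N4 stuck-at-0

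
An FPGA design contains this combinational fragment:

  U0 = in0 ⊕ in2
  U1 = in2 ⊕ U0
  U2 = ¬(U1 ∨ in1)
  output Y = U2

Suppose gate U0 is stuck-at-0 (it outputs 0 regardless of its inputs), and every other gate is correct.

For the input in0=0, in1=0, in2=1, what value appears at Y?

0

Propagate with U0 forced: U0=0 [stuck-at-0], U1=1, U2=0.
So Y = 0. (Without the fault it would be 1.)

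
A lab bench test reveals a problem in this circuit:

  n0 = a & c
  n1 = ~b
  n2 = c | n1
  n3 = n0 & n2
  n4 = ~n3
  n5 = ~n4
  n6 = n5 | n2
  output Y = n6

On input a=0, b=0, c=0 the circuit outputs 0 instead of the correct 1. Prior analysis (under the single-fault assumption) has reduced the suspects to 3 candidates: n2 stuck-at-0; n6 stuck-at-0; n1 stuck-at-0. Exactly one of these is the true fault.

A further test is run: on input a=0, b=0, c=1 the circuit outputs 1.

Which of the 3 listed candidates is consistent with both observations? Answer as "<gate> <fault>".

n1 stuck-at-0

Evaluate each candidate on input a=0, b=0, c=1:
  n2 stuck-at-0: n0=0, n1=1, n2=0 [stuck-at-0], n3=0, n4=1, n5=0, n6=0 → 0 — eliminated
  n6 stuck-at-0: n0=0, n1=1, n2=1, n3=0, n4=1, n5=0, n6=0 [stuck-at-0] → 0 — eliminated
  n1 stuck-at-0: n0=0, n1=0 [stuck-at-0], n2=1, n3=0, n4=1, n5=0, n6=1 → 1 — matches
Only n1 stuck-at-0 reproduces the observed 1.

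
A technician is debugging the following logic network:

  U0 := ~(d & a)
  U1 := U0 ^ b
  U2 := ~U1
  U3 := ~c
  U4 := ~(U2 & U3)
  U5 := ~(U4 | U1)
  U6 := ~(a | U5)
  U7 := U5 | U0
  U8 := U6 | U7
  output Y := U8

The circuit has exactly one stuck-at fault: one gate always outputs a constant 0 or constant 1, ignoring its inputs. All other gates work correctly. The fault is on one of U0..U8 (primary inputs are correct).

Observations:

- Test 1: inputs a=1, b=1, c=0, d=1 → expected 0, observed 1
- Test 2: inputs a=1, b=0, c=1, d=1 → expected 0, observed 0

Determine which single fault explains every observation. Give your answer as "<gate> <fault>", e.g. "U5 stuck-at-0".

U1 stuck-at-0

Fault-free values for test 1 (a=1, b=1, c=0, d=1): U0=0, U1=1, U2=0, U3=1, U4=1, U5=0, U6=0, U7=0, U8=0, giving Y=0. Observed 1.
Test 1: faults giving observed 1 are {U0 stuck-at-1, U1 stuck-at-0, U5 stuck-at-1, U6 stuck-at-1, U7 stuck-at-1, U8 stuck-at-1}.
Test 2 (a=1, b=0, c=1, d=1): fault-free U0=0, U1=0, U2=1, U3=0, U4=1, U5=0, U6=0, U7=0, U8=0 → 0; observed 0. Eliminates U0 stuck-at-1, U5 stuck-at-1, U6 stuck-at-1, U7 stuck-at-1, U8 stuck-at-1.
Only U1 stuck-at-0 is consistent with every test.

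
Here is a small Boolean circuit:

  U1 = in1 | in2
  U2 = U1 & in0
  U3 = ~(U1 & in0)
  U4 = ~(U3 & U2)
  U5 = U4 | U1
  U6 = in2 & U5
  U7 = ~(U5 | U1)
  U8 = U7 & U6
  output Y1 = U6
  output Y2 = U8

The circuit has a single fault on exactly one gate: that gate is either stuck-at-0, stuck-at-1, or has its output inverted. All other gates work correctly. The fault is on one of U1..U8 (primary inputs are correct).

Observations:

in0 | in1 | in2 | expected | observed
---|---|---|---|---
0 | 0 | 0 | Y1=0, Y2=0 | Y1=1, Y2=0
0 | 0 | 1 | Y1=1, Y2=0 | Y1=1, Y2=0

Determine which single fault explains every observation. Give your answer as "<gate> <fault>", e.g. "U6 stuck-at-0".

Fault-free values for test 1 (in0=0, in1=0, in2=0): U1=0, U2=0, U3=1, U4=1, U5=1, U6=0, U7=0, U8=0, giving Y1=0, Y2=0. Observed Y1=1, Y2=0.
Test 1: faults giving observed Y1=1, Y2=0 are {U6 stuck-at-1, U6 inverted output}.
Test 2 (in0=0, in1=0, in2=1): fault-free U1=1, U2=0, U3=1, U4=1, U5=1, U6=1, U7=0, U8=0 → Y1=1, Y2=0; observed Y1=1, Y2=0. Eliminates U6 inverted output.
Only U6 stuck-at-1 is consistent with every test.

U6 stuck-at-1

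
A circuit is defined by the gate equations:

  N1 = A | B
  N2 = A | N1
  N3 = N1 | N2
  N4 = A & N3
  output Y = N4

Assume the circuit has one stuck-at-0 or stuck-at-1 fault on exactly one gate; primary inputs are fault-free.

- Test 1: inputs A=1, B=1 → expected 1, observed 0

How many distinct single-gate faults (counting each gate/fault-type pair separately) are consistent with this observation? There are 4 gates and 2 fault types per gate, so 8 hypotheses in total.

2

Fault-free: N1=1, N2=1, N3=1, N4=1 → 1. Observed 0.
  N1 stuck-at-0: output 1 ✗
  N1 stuck-at-1: output 1 ✗
  N2 stuck-at-0: output 1 ✗
  N2 stuck-at-1: output 1 ✗
  N3 stuck-at-0: output 0 ✓
  N3 stuck-at-1: output 1 ✗
  N4 stuck-at-0: output 0 ✓
  N4 stuck-at-1: output 1 ✗
Consistent faults: {N3 stuck-at-0, N4 stuck-at-0} — 2 in all.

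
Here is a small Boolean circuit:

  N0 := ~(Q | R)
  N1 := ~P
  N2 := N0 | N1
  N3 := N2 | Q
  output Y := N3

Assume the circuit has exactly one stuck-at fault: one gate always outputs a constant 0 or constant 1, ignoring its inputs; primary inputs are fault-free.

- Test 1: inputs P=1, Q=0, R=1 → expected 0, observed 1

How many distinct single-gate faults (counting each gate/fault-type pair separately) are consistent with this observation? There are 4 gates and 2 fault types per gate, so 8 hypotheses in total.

4

Fault-free: N0=0, N1=0, N2=0, N3=0 → 0. Observed 1.
  N0 stuck-at-0: output 0 ✗
  N0 stuck-at-1: output 1 ✓
  N1 stuck-at-0: output 0 ✗
  N1 stuck-at-1: output 1 ✓
  N2 stuck-at-0: output 0 ✗
  N2 stuck-at-1: output 1 ✓
  N3 stuck-at-0: output 0 ✗
  N3 stuck-at-1: output 1 ✓
Consistent faults: {N0 stuck-at-1, N1 stuck-at-1, N2 stuck-at-1, N3 stuck-at-1} — 4 in all.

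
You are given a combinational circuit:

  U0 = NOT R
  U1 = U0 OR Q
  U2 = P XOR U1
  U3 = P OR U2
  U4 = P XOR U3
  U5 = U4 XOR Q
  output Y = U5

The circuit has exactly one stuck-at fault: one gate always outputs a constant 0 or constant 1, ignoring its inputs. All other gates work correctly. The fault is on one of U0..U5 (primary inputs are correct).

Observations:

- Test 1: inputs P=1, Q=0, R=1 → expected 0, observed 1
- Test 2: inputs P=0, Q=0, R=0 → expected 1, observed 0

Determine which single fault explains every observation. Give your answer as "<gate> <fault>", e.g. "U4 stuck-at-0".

Fault-free values for test 1 (P=1, Q=0, R=1): U0=0, U1=0, U2=1, U3=1, U4=0, U5=0, giving Y=0. Observed 1.
Test 1: faults giving observed 1 are {U3 stuck-at-0, U4 stuck-at-1, U5 stuck-at-1}.
Test 2 (P=0, Q=0, R=0): fault-free U0=1, U1=1, U2=1, U3=1, U4=1, U5=1 → 1; observed 0. Eliminates U4 stuck-at-1, U5 stuck-at-1.
Only U3 stuck-at-0 is consistent with every test.

U3 stuck-at-0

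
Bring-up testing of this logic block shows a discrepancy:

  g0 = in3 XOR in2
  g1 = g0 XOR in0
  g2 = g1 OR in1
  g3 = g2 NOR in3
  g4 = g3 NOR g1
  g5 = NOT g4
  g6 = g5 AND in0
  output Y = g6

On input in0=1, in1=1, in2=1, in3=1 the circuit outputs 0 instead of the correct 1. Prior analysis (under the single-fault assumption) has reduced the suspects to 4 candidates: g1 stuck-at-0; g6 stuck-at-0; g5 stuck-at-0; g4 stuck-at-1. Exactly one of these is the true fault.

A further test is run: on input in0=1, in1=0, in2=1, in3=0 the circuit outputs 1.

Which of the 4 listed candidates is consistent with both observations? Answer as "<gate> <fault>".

Evaluate each candidate on input in0=1, in1=0, in2=1, in3=0:
  g1 stuck-at-0: g0=1, g1=0 [stuck-at-0], g2=0, g3=1, g4=0, g5=1, g6=1 → 1 — matches
  g6 stuck-at-0: g0=1, g1=0, g2=0, g3=1, g4=0, g5=1, g6=0 [stuck-at-0] → 0 — eliminated
  g5 stuck-at-0: g0=1, g1=0, g2=0, g3=1, g4=0, g5=0 [stuck-at-0], g6=0 → 0 — eliminated
  g4 stuck-at-1: g0=1, g1=0, g2=0, g3=1, g4=1 [stuck-at-1], g5=0, g6=0 → 0 — eliminated
Only g1 stuck-at-0 reproduces the observed 1.

g1 stuck-at-0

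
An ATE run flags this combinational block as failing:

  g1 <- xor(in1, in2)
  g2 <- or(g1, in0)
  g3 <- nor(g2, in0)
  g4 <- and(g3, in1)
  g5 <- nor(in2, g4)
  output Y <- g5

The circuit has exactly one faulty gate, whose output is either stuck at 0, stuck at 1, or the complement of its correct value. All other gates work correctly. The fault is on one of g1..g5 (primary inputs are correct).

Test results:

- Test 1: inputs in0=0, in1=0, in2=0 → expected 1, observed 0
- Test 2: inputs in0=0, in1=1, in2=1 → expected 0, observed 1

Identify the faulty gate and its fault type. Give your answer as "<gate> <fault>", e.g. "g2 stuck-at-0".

Fault-free values for test 1 (in0=0, in1=0, in2=0): g1=0, g2=0, g3=1, g4=0, g5=1, giving Y=1. Observed 0.
Test 1: faults giving observed 0 are {g4 stuck-at-1, g4 inverted output, g5 stuck-at-0, g5 inverted output}.
Test 2 (in0=0, in1=1, in2=1): fault-free g1=0, g2=0, g3=1, g4=1, g5=0 → 0; observed 1. Eliminates g4 stuck-at-1, g4 inverted output, g5 stuck-at-0.
Only g5 inverted output is consistent with every test.

g5 inverted output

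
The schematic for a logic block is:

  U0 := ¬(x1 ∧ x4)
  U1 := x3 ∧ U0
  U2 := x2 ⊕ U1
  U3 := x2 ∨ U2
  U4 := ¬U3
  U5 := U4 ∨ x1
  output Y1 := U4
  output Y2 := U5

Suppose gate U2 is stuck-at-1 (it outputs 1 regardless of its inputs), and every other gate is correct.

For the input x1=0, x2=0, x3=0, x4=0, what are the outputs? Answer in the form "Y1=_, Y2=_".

Propagate with U2 forced: U0=1, U1=0, U2=1 [stuck-at-1], U3=1, U4=0, U5=0.
So the outputs are Y1=0, Y2=0. (Without the fault they would be Y1=1, Y2=1.)

Y1=0, Y2=0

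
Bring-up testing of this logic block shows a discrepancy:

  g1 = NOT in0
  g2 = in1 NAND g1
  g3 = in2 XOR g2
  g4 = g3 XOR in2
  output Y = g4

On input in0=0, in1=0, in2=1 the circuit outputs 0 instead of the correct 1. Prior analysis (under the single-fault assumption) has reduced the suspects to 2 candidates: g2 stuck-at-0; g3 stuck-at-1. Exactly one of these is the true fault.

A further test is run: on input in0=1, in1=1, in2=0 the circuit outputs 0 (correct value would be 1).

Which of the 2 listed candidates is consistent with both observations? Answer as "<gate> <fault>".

Evaluate each candidate on input in0=1, in1=1, in2=0:
  g2 stuck-at-0: g1=0, g2=0 [stuck-at-0], g3=0, g4=0 → 0 — matches
  g3 stuck-at-1: g1=0, g2=1, g3=1 [stuck-at-1], g4=1 → 1 — eliminated
Only g2 stuck-at-0 reproduces the observed 0.

g2 stuck-at-0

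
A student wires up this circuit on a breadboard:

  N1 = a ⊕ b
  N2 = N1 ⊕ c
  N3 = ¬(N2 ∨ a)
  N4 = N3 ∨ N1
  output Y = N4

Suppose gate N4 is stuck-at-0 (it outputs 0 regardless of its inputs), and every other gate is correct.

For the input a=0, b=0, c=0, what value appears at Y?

Propagate with N4 forced: N1=0, N2=0, N3=1, N4=0 [stuck-at-0].
So Y = 0. (Without the fault it would be 1.)

0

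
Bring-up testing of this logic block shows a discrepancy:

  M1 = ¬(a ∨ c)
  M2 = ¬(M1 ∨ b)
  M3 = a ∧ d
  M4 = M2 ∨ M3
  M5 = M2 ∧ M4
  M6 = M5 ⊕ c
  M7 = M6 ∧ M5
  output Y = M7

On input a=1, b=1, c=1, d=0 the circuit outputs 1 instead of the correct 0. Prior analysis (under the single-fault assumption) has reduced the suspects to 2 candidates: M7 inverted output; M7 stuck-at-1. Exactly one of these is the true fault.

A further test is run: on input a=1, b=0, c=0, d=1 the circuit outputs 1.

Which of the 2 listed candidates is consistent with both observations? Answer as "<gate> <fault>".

Evaluate each candidate on input a=1, b=0, c=0, d=1:
  M7 inverted output: M1=0, M2=1, M3=1, M4=1, M5=1, M6=1, M7=0 [inverted output] → 0 — eliminated
  M7 stuck-at-1: M1=0, M2=1, M3=1, M4=1, M5=1, M6=1, M7=1 [stuck-at-1] → 1 — matches
Only M7 stuck-at-1 reproduces the observed 1.

M7 stuck-at-1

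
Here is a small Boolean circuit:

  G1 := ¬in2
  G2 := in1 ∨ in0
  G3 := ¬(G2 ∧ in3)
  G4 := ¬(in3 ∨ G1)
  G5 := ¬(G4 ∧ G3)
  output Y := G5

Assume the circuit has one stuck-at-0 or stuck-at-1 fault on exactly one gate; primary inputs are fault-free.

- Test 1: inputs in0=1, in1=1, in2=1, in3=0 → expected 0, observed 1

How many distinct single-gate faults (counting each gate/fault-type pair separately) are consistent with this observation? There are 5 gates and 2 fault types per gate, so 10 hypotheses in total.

Fault-free: G1=0, G2=1, G3=1, G4=1, G5=0 → 0. Observed 1.
  G1 stuck-at-0: output 0 ✗
  G1 stuck-at-1: output 1 ✓
  G2 stuck-at-0: output 0 ✗
  G2 stuck-at-1: output 0 ✗
  G3 stuck-at-0: output 1 ✓
  G3 stuck-at-1: output 0 ✗
  G4 stuck-at-0: output 1 ✓
  G4 stuck-at-1: output 0 ✗
  G5 stuck-at-0: output 0 ✗
  G5 stuck-at-1: output 1 ✓
Consistent faults: {G1 stuck-at-1, G3 stuck-at-0, G4 stuck-at-0, G5 stuck-at-1} — 4 in all.

4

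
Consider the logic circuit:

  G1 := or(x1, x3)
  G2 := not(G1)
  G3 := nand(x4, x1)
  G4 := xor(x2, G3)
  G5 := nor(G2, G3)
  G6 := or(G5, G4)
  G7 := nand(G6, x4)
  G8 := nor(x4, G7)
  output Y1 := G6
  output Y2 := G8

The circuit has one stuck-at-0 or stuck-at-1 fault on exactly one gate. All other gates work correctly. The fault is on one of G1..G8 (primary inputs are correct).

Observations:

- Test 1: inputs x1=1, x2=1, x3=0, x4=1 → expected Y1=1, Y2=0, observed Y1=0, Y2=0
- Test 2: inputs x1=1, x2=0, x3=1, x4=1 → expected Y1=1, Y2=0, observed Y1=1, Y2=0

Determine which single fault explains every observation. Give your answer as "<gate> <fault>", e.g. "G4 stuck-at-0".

Fault-free values for test 1 (x1=1, x2=1, x3=0, x4=1): G1=1, G2=0, G3=0, G4=1, G5=1, G6=1, G7=0, G8=0, giving Y1=1, Y2=0. Observed Y1=0, Y2=0.
Test 1: faults giving observed Y1=0, Y2=0 are {G3 stuck-at-1, G6 stuck-at-0}.
Test 2 (x1=1, x2=0, x3=1, x4=1): fault-free G1=1, G2=0, G3=0, G4=0, G5=1, G6=1, G7=0, G8=0 → Y1=1, Y2=0; observed Y1=1, Y2=0. Eliminates G6 stuck-at-0.
Only G3 stuck-at-1 is consistent with every test.

G3 stuck-at-1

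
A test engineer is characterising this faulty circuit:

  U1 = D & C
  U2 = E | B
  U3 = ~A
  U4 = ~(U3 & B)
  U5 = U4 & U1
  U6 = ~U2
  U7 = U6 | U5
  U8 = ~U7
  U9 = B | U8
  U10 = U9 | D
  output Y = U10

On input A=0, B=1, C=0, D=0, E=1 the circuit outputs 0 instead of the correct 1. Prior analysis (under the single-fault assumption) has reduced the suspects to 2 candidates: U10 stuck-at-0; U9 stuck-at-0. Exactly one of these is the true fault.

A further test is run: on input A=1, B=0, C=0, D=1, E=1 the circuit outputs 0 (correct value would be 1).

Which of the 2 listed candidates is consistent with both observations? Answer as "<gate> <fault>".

U10 stuck-at-0

Evaluate each candidate on input A=1, B=0, C=0, D=1, E=1:
  U10 stuck-at-0: U1=0, U2=1, U3=0, U4=1, U5=0, U6=0, U7=0, U8=1, U9=1, U10=0 [stuck-at-0] → 0 — matches
  U9 stuck-at-0: U1=0, U2=1, U3=0, U4=1, U5=0, U6=0, U7=0, U8=1, U9=0 [stuck-at-0], U10=1 → 1 — eliminated
Only U10 stuck-at-0 reproduces the observed 0.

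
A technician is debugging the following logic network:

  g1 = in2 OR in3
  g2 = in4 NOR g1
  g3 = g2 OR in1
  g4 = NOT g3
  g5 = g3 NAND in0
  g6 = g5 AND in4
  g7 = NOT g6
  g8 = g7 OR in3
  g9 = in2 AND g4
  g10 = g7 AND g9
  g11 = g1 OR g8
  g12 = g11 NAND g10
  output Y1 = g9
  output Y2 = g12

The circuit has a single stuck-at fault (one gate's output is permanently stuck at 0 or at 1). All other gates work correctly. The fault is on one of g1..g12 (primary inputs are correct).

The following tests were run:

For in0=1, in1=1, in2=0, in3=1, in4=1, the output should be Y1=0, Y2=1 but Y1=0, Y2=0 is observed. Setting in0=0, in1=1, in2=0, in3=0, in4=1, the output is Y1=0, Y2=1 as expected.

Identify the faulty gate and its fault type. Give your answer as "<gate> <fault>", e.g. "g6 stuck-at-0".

g10 stuck-at-1

Fault-free values for test 1 (in0=1, in1=1, in2=0, in3=1, in4=1): g1=1, g2=0, g3=1, g4=0, g5=0, g6=0, g7=1, g8=1, g9=0, g10=0, g11=1, g12=1, giving Y1=0, Y2=1. Observed Y1=0, Y2=0.
Test 1: faults giving observed Y1=0, Y2=0 are {g10 stuck-at-1, g12 stuck-at-0}.
Test 2 (in0=0, in1=1, in2=0, in3=0, in4=1): fault-free g1=0, g2=0, g3=1, g4=0, g5=1, g6=1, g7=0, g8=0, g9=0, g10=0, g11=0, g12=1 → Y1=0, Y2=1; observed Y1=0, Y2=1. Eliminates g12 stuck-at-0.
Only g10 stuck-at-1 is consistent with every test.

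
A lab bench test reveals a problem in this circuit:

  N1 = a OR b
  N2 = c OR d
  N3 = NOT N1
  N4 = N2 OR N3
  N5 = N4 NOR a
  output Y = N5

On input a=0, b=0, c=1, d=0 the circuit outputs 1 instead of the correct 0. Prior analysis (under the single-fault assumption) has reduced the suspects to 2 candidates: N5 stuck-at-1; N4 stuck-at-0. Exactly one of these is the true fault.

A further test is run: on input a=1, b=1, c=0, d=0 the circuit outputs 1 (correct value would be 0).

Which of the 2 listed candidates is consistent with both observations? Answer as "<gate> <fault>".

Evaluate each candidate on input a=1, b=1, c=0, d=0:
  N5 stuck-at-1: N1=1, N2=0, N3=0, N4=0, N5=1 [stuck-at-1] → 1 — matches
  N4 stuck-at-0: N1=1, N2=0, N3=0, N4=0 [stuck-at-0], N5=0 → 0 — eliminated
Only N5 stuck-at-1 reproduces the observed 1.

N5 stuck-at-1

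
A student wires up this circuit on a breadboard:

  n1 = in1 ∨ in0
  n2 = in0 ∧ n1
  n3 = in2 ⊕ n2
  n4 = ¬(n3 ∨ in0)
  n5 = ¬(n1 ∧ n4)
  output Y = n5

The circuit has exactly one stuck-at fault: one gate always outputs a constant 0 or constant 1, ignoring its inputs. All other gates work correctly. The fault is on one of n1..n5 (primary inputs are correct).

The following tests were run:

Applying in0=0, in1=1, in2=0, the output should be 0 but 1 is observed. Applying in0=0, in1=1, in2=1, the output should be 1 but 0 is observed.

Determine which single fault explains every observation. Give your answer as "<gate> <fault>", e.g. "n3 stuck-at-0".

Fault-free values for test 1 (in0=0, in1=1, in2=0): n1=1, n2=0, n3=0, n4=1, n5=0, giving Y=0. Observed 1.
Test 1: faults giving observed 1 are {n1 stuck-at-0, n2 stuck-at-1, n3 stuck-at-1, n4 stuck-at-0, n5 stuck-at-1}.
Test 2 (in0=0, in1=1, in2=1): fault-free n1=1, n2=0, n3=1, n4=0, n5=1 → 1; observed 0. Eliminates n1 stuck-at-0, n3 stuck-at-1, n4 stuck-at-0, n5 stuck-at-1.
Only n2 stuck-at-1 is consistent with every test.

n2 stuck-at-1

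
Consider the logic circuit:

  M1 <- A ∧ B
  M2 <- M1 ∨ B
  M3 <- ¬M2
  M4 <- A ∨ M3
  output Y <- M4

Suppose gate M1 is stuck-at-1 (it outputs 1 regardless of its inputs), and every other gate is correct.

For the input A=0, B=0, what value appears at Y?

0

Propagate with M1 forced: M1=1 [stuck-at-1], M2=1, M3=0, M4=0.
So Y = 0. (Without the fault it would be 1.)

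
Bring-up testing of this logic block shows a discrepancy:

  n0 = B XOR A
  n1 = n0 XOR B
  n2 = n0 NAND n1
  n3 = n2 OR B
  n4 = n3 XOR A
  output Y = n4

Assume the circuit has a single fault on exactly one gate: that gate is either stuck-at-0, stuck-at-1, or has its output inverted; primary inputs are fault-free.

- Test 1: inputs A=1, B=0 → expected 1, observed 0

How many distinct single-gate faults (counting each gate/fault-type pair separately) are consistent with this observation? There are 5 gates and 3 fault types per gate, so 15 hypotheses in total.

10

Fault-free: n0=1, n1=1, n2=0, n3=0, n4=1 → 1. Observed 0.
  n0: stuck-at-0, inverted output ✓; others ✗
  n1: stuck-at-0, inverted output ✓; others ✗
  n2: stuck-at-1, inverted output ✓; others ✗
  n3: stuck-at-1, inverted output ✓; others ✗
  n4: stuck-at-0, inverted output ✓; others ✗
Consistent faults: {n0 stuck-at-0, n0 inverted output, n1 stuck-at-0, n1 inverted output, n2 stuck-at-1, n2 inverted output, n3 stuck-at-1, n3 inverted output, n4 stuck-at-0, n4 inverted output} — 10 in all.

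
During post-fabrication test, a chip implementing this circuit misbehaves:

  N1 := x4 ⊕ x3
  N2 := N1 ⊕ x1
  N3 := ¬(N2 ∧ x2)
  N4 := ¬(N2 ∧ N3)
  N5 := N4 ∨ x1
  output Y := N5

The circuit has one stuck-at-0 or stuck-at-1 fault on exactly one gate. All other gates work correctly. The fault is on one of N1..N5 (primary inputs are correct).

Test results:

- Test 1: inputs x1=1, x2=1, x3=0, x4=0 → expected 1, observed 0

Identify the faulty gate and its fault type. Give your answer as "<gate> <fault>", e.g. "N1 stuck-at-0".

Fault-free values for test 1 (x1=1, x2=1, x3=0, x4=0): N1=0, N2=1, N3=0, N4=1, N5=1, giving Y=1. Observed 0.
Test 1: faults giving observed 0 are {N5 stuck-at-0}.
Only N5 stuck-at-0 is consistent with every test.

N5 stuck-at-0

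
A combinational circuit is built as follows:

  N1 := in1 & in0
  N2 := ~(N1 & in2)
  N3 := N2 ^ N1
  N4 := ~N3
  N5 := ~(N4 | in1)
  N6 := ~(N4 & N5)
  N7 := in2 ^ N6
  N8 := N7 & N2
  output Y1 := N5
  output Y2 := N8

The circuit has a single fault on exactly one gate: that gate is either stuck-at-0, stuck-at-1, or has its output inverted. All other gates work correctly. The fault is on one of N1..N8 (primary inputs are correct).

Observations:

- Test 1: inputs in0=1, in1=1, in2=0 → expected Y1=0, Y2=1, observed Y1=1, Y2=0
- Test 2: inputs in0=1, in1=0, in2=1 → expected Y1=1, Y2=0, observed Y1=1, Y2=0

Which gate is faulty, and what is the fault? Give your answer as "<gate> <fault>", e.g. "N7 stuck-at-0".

Fault-free values for test 1 (in0=1, in1=1, in2=0): N1=1, N2=1, N3=0, N4=1, N5=0, N6=1, N7=1, N8=1, giving Y1=0, Y2=1. Observed Y1=1, Y2=0.
Test 1: faults giving observed Y1=1, Y2=0 are {N5 stuck-at-1, N5 inverted output}.
Test 2 (in0=1, in1=0, in2=1): fault-free N1=0, N2=1, N3=1, N4=0, N5=1, N6=1, N7=0, N8=0 → Y1=1, Y2=0; observed Y1=1, Y2=0. Eliminates N5 inverted output.
Only N5 stuck-at-1 is consistent with every test.

N5 stuck-at-1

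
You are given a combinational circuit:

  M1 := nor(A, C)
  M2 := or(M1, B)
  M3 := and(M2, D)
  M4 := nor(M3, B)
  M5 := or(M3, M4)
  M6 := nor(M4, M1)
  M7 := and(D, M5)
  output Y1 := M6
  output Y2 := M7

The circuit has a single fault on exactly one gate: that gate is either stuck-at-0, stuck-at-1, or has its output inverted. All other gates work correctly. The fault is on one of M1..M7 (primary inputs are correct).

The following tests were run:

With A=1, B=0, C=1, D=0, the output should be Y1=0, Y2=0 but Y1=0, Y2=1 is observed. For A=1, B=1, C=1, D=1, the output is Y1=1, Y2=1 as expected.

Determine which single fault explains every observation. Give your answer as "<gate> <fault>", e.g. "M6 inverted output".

M7 stuck-at-1

Fault-free values for test 1 (A=1, B=0, C=1, D=0): M1=0, M2=0, M3=0, M4=1, M5=1, M6=0, M7=0, giving Y1=0, Y2=0. Observed Y1=0, Y2=1.
Test 1: faults giving observed Y1=0, Y2=1 are {M7 stuck-at-1, M7 inverted output}.
Test 2 (A=1, B=1, C=1, D=1): fault-free M1=0, M2=1, M3=1, M4=0, M5=1, M6=1, M7=1 → Y1=1, Y2=1; observed Y1=1, Y2=1. Eliminates M7 inverted output.
Only M7 stuck-at-1 is consistent with every test.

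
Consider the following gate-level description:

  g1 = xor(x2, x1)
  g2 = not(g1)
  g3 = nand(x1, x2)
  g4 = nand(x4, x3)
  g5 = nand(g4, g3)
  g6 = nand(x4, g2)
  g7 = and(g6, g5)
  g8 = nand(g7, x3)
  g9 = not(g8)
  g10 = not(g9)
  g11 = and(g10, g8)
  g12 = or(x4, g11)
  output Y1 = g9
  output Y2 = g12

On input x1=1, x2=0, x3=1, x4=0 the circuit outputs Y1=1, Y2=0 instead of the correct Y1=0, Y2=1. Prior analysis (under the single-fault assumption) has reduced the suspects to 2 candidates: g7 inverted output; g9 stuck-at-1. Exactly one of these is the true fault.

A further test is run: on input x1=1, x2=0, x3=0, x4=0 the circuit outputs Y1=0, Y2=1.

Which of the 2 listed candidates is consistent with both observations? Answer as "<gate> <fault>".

Evaluate each candidate on input x1=1, x2=0, x3=0, x4=0:
  g7 inverted output: g1=1, g2=0, g3=1, g4=1, g5=0, g6=1, g7=1 [inverted output], g8=1, g9=0, g10=1, g11=1, g12=1 → Y1=0, Y2=1 — matches
  g9 stuck-at-1: g1=1, g2=0, g3=1, g4=1, g5=0, g6=1, g7=0, g8=1, g9=1 [stuck-at-1], g10=0, g11=0, g12=0 → Y1=1, Y2=0 — eliminated
Only g7 inverted output reproduces the observed Y1=0, Y2=1.

g7 inverted output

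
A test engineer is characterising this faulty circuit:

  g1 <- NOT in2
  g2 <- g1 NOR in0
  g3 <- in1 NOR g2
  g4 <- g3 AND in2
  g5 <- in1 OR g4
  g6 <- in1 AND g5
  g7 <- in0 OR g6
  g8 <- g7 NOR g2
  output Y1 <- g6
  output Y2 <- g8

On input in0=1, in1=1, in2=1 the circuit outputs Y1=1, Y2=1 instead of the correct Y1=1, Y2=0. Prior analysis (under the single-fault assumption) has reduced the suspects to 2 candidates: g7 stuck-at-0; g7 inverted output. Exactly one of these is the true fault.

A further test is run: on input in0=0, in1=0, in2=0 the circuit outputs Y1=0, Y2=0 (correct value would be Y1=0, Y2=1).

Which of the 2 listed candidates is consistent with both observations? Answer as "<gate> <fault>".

Evaluate each candidate on input in0=0, in1=0, in2=0:
  g7 stuck-at-0: g1=1, g2=0, g3=1, g4=0, g5=0, g6=0, g7=0 [stuck-at-0], g8=1 → Y1=0, Y2=1 — eliminated
  g7 inverted output: g1=1, g2=0, g3=1, g4=0, g5=0, g6=0, g7=1 [inverted output], g8=0 → Y1=0, Y2=0 — matches
Only g7 inverted output reproduces the observed Y1=0, Y2=0.

g7 inverted output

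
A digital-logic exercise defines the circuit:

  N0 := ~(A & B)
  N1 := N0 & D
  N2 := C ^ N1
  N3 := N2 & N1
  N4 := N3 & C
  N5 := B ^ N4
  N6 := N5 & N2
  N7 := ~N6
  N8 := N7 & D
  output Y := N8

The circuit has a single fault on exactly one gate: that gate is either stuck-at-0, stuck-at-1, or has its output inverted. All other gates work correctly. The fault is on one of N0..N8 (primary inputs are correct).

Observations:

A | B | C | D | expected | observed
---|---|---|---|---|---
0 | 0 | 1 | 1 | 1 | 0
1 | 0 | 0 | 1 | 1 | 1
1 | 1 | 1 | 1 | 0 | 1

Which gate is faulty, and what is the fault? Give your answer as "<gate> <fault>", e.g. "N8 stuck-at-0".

N2 inverted output

Fault-free values for test 1 (A=0, B=0, C=1, D=1): N0=1, N1=1, N2=0, N3=0, N4=0, N5=0, N6=0, N7=1, N8=1, giving Y=1. Observed 0.
Test 1: faults giving observed 0 are {N2 stuck-at-1, N2 inverted output, N6 stuck-at-1, N6 inverted output, N7 stuck-at-0, N7 inverted output, N8 stuck-at-0, N8 inverted output}.
Test 2 (A=1, B=0, C=0, D=1): fault-free N0=1, N1=1, N2=1, N3=1, N4=0, N5=0, N6=0, N7=1, N8=1 → 1; observed 1. Eliminates N6 stuck-at-1, N6 inverted output, N7 stuck-at-0, N7 inverted output, N8 stuck-at-0, N8 inverted output.
Test 3 (A=1, B=1, C=1, D=1): fault-free N0=0, N1=0, N2=1, N3=0, N4=0, N5=1, N6=1, N7=0, N8=0 → 0; observed 1. Eliminates N2 stuck-at-1.
Only N2 inverted output is consistent with every test.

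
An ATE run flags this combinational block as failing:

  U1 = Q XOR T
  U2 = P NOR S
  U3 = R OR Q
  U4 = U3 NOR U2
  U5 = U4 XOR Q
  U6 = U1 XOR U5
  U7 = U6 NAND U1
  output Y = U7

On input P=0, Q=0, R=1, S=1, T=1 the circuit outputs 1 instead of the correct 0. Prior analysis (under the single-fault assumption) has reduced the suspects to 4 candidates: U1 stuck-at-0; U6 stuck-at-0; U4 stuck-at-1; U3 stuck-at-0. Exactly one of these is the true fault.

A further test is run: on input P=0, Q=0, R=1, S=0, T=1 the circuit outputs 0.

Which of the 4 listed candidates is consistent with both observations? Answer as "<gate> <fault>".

Evaluate each candidate on input P=0, Q=0, R=1, S=0, T=1:
  U1 stuck-at-0: U1=0 [stuck-at-0], U2=1, U3=1, U4=0, U5=0, U6=0, U7=1 → 1 — eliminated
  U6 stuck-at-0: U1=1, U2=1, U3=1, U4=0, U5=0, U6=0 [stuck-at-0], U7=1 → 1 — eliminated
  U4 stuck-at-1: U1=1, U2=1, U3=1, U4=1 [stuck-at-1], U5=1, U6=0, U7=1 → 1 — eliminated
  U3 stuck-at-0: U1=1, U2=1, U3=0 [stuck-at-0], U4=0, U5=0, U6=1, U7=0 → 0 — matches
Only U3 stuck-at-0 reproduces the observed 0.

U3 stuck-at-0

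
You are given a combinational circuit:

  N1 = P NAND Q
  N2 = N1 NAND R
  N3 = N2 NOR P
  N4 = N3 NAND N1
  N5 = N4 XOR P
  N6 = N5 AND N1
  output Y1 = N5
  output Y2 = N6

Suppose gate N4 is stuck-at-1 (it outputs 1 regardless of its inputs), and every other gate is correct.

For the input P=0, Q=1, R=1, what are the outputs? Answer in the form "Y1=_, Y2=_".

Propagate with N4 forced: N1=1, N2=0, N3=1, N4=1 [stuck-at-1], N5=1, N6=1.
So the outputs are Y1=1, Y2=1. (Without the fault they would be Y1=0, Y2=0.)

Y1=1, Y2=1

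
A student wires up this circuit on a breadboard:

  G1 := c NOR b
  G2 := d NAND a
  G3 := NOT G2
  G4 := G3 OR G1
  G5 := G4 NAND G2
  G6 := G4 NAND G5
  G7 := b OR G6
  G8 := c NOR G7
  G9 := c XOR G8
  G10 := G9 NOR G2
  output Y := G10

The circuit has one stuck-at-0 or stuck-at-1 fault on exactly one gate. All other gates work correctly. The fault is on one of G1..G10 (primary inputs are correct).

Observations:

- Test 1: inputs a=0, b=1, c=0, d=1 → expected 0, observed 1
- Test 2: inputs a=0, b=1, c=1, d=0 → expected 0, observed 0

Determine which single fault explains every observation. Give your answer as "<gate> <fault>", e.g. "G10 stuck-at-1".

Fault-free values for test 1 (a=0, b=1, c=0, d=1): G1=0, G2=1, G3=0, G4=0, G5=1, G6=1, G7=1, G8=0, G9=0, G10=0, giving Y=0. Observed 1.
Test 1: faults giving observed 1 are {G2 stuck-at-0, G10 stuck-at-1}.
Test 2 (a=0, b=1, c=1, d=0): fault-free G1=0, G2=1, G3=0, G4=0, G5=1, G6=1, G7=1, G8=0, G9=1, G10=0 → 0; observed 0. Eliminates G10 stuck-at-1.
Only G2 stuck-at-0 is consistent with every test.

G2 stuck-at-0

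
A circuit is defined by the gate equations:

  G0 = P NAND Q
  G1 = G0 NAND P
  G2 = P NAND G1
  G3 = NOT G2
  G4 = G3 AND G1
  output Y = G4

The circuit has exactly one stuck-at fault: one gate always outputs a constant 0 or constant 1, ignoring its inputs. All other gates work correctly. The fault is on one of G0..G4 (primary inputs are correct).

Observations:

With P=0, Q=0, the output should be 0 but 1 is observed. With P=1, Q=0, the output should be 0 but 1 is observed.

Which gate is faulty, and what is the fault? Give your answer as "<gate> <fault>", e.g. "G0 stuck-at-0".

G4 stuck-at-1

Fault-free values for test 1 (P=0, Q=0): G0=1, G1=1, G2=1, G3=0, G4=0, giving Y=0. Observed 1.
Test 1: faults giving observed 1 are {G2 stuck-at-0, G3 stuck-at-1, G4 stuck-at-1}.
Test 2 (P=1, Q=0): fault-free G0=1, G1=0, G2=1, G3=0, G4=0 → 0; observed 1. Eliminates G2 stuck-at-0, G3 stuck-at-1.
Only G4 stuck-at-1 is consistent with every test.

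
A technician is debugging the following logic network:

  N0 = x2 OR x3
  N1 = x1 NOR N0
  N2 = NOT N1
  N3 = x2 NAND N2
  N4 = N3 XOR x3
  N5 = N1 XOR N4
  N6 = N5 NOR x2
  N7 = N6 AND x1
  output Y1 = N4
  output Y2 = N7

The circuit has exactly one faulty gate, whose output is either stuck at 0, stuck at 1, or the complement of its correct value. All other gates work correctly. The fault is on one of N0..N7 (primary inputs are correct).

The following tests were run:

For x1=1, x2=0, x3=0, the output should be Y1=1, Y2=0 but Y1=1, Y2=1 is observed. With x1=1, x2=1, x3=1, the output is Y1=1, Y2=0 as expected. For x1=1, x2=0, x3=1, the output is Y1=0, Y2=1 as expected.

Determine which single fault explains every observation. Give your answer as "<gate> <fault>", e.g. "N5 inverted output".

Fault-free values for test 1 (x1=1, x2=0, x3=0): N0=0, N1=0, N2=1, N3=1, N4=1, N5=1, N6=0, N7=0, giving Y1=1, Y2=0. Observed Y1=1, Y2=1.
Test 1: faults giving observed Y1=1, Y2=1 are {N1 stuck-at-1, N1 inverted output, N5 stuck-at-0, N5 inverted output, N6 stuck-at-1, N6 inverted output, N7 stuck-at-1, N7 inverted output}.
Test 2 (x1=1, x2=1, x3=1): fault-free N0=1, N1=0, N2=1, N3=0, N4=1, N5=1, N6=0, N7=0 → Y1=1, Y2=0; observed Y1=1, Y2=0. Eliminates N1 stuck-at-1, N1 inverted output, N6 stuck-at-1, N6 inverted output, N7 stuck-at-1, N7 inverted output.
Test 3 (x1=1, x2=0, x3=1): fault-free N0=1, N1=0, N2=1, N3=1, N4=0, N5=0, N6=1, N7=1 → Y1=0, Y2=1; observed Y1=0, Y2=1. Eliminates N5 inverted output.
Only N5 stuck-at-0 is consistent with every test.

N5 stuck-at-0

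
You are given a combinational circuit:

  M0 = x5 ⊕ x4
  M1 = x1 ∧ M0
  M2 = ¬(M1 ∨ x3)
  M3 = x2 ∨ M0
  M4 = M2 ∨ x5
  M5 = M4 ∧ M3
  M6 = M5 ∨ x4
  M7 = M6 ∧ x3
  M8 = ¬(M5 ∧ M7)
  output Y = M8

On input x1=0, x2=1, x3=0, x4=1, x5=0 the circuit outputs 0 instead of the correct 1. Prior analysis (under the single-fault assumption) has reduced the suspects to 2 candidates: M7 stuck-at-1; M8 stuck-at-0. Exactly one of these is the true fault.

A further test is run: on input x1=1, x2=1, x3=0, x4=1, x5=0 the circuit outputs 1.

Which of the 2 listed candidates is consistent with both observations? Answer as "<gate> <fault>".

Evaluate each candidate on input x1=1, x2=1, x3=0, x4=1, x5=0:
  M7 stuck-at-1: M0=1, M1=1, M2=0, M3=1, M4=0, M5=0, M6=1, M7=1 [stuck-at-1], M8=1 → 1 — matches
  M8 stuck-at-0: M0=1, M1=1, M2=0, M3=1, M4=0, M5=0, M6=1, M7=0, M8=0 [stuck-at-0] → 0 — eliminated
Only M7 stuck-at-1 reproduces the observed 1.

M7 stuck-at-1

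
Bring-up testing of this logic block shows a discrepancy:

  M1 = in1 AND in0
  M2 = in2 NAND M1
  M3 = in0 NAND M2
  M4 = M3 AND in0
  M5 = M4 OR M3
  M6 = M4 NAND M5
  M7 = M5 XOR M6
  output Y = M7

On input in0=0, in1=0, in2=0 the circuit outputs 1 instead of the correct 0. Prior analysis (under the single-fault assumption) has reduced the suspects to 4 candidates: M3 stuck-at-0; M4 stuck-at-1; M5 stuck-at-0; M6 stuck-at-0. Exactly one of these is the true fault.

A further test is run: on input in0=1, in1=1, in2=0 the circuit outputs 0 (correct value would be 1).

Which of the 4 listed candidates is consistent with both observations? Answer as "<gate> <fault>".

Evaluate each candidate on input in0=1, in1=1, in2=0:
  M3 stuck-at-0: M1=1, M2=1, M3=0 [stuck-at-0], M4=0, M5=0, M6=1, M7=1 → 1 — eliminated
  M4 stuck-at-1: M1=1, M2=1, M3=0, M4=1 [stuck-at-1], M5=1, M6=0, M7=1 → 1 — eliminated
  M5 stuck-at-0: M1=1, M2=1, M3=0, M4=0, M5=0 [stuck-at-0], M6=1, M7=1 → 1 — eliminated
  M6 stuck-at-0: M1=1, M2=1, M3=0, M4=0, M5=0, M6=0 [stuck-at-0], M7=0 → 0 — matches
Only M6 stuck-at-0 reproduces the observed 0.

M6 stuck-at-0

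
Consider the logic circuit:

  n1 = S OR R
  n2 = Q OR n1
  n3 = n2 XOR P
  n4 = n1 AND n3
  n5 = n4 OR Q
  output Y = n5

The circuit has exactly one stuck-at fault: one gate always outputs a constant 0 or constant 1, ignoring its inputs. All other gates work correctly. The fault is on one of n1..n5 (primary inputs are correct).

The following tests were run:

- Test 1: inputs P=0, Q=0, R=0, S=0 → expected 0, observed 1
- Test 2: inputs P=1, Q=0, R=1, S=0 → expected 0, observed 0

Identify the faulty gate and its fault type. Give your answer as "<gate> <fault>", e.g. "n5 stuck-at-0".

n1 stuck-at-1

Fault-free values for test 1 (P=0, Q=0, R=0, S=0): n1=0, n2=0, n3=0, n4=0, n5=0, giving Y=0. Observed 1.
Test 1: faults giving observed 1 are {n1 stuck-at-1, n4 stuck-at-1, n5 stuck-at-1}.
Test 2 (P=1, Q=0, R=1, S=0): fault-free n1=1, n2=1, n3=0, n4=0, n5=0 → 0; observed 0. Eliminates n4 stuck-at-1, n5 stuck-at-1.
Only n1 stuck-at-1 is consistent with every test.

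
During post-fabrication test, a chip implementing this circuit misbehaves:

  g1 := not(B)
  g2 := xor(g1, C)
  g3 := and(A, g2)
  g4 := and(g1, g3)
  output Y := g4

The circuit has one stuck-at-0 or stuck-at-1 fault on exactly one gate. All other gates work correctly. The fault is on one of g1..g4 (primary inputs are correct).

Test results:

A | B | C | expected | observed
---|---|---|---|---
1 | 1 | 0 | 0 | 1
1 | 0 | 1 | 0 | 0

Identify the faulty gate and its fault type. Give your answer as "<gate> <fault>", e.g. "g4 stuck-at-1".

g1 stuck-at-1

Fault-free values for test 1 (A=1, B=1, C=0): g1=0, g2=0, g3=0, g4=0, giving Y=0. Observed 1.
Test 1: faults giving observed 1 are {g1 stuck-at-1, g4 stuck-at-1}.
Test 2 (A=1, B=0, C=1): fault-free g1=1, g2=0, g3=0, g4=0 → 0; observed 0. Eliminates g4 stuck-at-1.
Only g1 stuck-at-1 is consistent with every test.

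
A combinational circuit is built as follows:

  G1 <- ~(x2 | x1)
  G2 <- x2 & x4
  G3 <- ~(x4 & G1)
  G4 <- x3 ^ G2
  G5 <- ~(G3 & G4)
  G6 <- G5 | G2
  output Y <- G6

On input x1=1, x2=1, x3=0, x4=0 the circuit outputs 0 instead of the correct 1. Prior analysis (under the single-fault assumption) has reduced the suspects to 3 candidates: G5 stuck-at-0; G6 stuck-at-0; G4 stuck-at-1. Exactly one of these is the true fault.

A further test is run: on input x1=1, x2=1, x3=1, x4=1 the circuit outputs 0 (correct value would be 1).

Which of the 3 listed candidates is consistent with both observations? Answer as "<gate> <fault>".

Evaluate each candidate on input x1=1, x2=1, x3=1, x4=1:
  G5 stuck-at-0: G1=0, G2=1, G3=1, G4=0, G5=0 [stuck-at-0], G6=1 → 1 — eliminated
  G6 stuck-at-0: G1=0, G2=1, G3=1, G4=0, G5=1, G6=0 [stuck-at-0] → 0 — matches
  G4 stuck-at-1: G1=0, G2=1, G3=1, G4=1 [stuck-at-1], G5=0, G6=1 → 1 — eliminated
Only G6 stuck-at-0 reproduces the observed 0.

G6 stuck-at-0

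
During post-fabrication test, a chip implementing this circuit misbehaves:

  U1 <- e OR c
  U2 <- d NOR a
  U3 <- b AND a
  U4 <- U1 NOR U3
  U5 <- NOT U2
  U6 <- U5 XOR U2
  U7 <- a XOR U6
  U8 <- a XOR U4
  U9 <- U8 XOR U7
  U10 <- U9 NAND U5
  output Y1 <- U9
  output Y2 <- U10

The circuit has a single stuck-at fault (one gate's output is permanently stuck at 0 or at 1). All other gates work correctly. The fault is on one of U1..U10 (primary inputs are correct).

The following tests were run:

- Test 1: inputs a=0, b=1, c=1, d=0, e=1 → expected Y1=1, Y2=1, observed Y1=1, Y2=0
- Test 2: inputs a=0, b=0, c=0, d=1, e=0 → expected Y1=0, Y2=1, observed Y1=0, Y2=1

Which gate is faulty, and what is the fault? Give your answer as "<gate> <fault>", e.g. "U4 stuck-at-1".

U2 stuck-at-0

Fault-free values for test 1 (a=0, b=1, c=1, d=0, e=1): U1=1, U2=1, U3=0, U4=0, U5=0, U6=1, U7=1, U8=0, U9=1, U10=1, giving Y1=1, Y2=1. Observed Y1=1, Y2=0.
Test 1: faults giving observed Y1=1, Y2=0 are {U2 stuck-at-0, U10 stuck-at-0}.
Test 2 (a=0, b=0, c=0, d=1, e=0): fault-free U1=0, U2=0, U3=0, U4=1, U5=1, U6=1, U7=1, U8=1, U9=0, U10=1 → Y1=0, Y2=1; observed Y1=0, Y2=1. Eliminates U10 stuck-at-0.
Only U2 stuck-at-0 is consistent with every test.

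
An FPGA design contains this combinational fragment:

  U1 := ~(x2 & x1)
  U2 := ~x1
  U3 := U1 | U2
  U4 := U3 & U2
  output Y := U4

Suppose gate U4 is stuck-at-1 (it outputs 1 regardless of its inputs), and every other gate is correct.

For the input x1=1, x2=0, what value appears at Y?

1

Propagate with U4 forced: U1=1, U2=0, U3=1, U4=1 [stuck-at-1].
So Y = 1. (Without the fault it would be 0.)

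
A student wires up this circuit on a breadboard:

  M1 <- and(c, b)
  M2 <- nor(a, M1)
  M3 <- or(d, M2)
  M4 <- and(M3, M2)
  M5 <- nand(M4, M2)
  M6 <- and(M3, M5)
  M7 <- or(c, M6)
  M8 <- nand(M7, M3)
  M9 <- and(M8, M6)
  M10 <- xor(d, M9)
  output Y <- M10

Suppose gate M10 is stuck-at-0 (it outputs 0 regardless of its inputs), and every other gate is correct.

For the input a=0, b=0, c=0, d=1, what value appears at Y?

Propagate with M10 forced: M1=0, M2=1, M3=1, M4=1, M5=0, M6=0, M7=0, M8=1, M9=0, M10=0 [stuck-at-0].
So Y = 0. (Without the fault it would be 1.)

0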